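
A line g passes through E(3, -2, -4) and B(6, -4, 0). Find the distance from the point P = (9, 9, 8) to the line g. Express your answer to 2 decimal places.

15.30

A direction vector for g is B − E = (3, -2, 4).
Taking (3, -2, -4) on g with direction v = (3, -2, 4): w = P − (3, -2, -4) = (6, 11, 12), and w × v = (68, 12, -45).
Distance = |w × v| / |v| = √6793 / √29 ≈ 15.30.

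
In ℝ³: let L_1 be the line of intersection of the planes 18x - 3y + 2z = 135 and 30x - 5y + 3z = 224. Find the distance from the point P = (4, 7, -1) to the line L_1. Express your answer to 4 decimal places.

Direction of L_1: (18, -3, 2) × (30, -5, 3) = (1, 6, 0).
A point on L_1: solving the two plane equations with x = 8 gives (8, 5, 3).
Taking (8, 5, 3) on L_1 with direction v = (1, 6, 0): w = P − (8, 5, 3) = (-4, 2, -4), and w × v = (24, -4, -26).
Distance = |w × v| / |v| = √1268 / √37 ≈ 5.8541.

5.8541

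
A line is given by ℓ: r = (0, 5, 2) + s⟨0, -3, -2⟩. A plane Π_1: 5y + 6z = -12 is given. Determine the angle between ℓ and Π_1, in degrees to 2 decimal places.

sin θ = |n·v| / (|n||v|) = |-27| / (√61 · √13) = 0.95880.
θ ≈ 73.50°.

73.50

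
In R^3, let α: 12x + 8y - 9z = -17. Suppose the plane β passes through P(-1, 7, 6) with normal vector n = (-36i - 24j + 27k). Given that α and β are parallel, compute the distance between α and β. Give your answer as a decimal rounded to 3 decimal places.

β: n·r = n·P gives -36x - 24y + 27z = 30.
Rescale β by 1/(-3): 12x + 8y - 9z = -10. Then distance = |-17 − (-10)| / √289 ≈ 0.412.

0.412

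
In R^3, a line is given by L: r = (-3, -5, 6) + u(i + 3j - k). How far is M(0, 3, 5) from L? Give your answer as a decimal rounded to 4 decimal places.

1.6514

Taking (-3, -5, 6) on L with direction v = (1, 3, -1): w = M − (-3, -5, 6) = (3, 8, -1), and w × v = (-5, 2, 1).
Distance = |w × v| / |v| = √30 / √11 ≈ 1.6514.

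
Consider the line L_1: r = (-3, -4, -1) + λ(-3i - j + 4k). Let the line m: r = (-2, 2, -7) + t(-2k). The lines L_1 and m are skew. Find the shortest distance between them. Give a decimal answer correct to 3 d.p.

Common perpendicular direction n = (-3, -1, 4) × (0, 0, -2) = (2, -6, 0).
With w = (-2, 2, -7) − (-3, -4, -1) = (1, 6, -6), w · n = -34.
Distance = |w · n| / |n| = |-34| / √40 ≈ 5.376.

5.376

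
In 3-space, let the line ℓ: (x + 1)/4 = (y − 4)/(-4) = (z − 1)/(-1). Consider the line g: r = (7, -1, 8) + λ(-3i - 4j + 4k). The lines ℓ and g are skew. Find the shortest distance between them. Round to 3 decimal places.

7.911

ℓ has direction (4, -4, -1) through (-1, 4, 1).
Common perpendicular direction n = (4, -4, -1) × (-3, -4, 4) = (-20, -13, -28).
With w = (7, -1, 8) − (-1, 4, 1) = (8, -5, 7), w · n = -291.
Distance = |w · n| / |n| = |-291| / √1353 ≈ 7.911.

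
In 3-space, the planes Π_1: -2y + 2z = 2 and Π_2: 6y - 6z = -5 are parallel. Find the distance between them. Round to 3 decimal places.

0.118

Rescale Π_2 by 1/(-3): -2y + 2z = 5/3. Then distance = |2 − (5/3)| / √8 ≈ 0.118.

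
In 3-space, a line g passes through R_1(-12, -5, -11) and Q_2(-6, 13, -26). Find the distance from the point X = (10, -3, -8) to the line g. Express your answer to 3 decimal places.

21.706

A direction vector for g is Q_2 − R_1 = (6, 18, -15).
Taking (-12, -5, -11) on g with direction v = (6, 18, -15): w = X − (-12, -5, -11) = (22, 2, 3), and w × v = (-84, 348, 384).
Distance = |w × v| / |v| = √275616 / √585 ≈ 21.706.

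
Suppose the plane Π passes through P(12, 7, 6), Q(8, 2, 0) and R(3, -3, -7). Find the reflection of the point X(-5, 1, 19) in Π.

(25, 13, -11)

PQ = (-4, -5, -6), PR = (-9, -10, -13); a normal to Π is PQ × PR = (5, 2, -5).
Using P: Π has equation 5x + 2y - 5z = 44.
λ = (n·X − d)/|n|² = (-118 − 44)/54 = -3.
Reflection = X − 2λn = (-5, 1, 19) − (-6)·(5, 2, -5) = (25, 13, -11).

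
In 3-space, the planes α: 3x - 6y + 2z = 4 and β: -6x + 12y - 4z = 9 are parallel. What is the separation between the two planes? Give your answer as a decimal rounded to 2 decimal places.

Rescale β by 1/(-2): 3x - 6y + 2z = -9/2. Then distance = |4 − (-9/2)| / √49 ≈ 1.21.

1.21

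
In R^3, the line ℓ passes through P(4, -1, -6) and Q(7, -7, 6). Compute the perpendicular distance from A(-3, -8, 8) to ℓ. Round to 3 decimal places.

A direction vector for ℓ is Q − P = (3, -6, 12).
Taking (4, -1, -6) on ℓ with direction v = (3, -6, 12): w = A − (4, -1, -6) = (-7, -7, 14), and w × v = (0, 126, 63).
Distance = |w × v| / |v| = √19845 / √189 ≈ 10.247.

10.247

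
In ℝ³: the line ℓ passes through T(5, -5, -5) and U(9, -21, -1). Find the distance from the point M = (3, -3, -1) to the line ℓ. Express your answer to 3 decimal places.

A direction vector for ℓ is U − T = (4, -16, 4).
Taking (5, -5, -5) on ℓ with direction v = (4, -16, 4): w = M − (5, -5, -5) = (-2, 2, 4), and w × v = (72, 24, 24).
Distance = |w × v| / |v| = √6336 / √288 ≈ 4.690.

4.690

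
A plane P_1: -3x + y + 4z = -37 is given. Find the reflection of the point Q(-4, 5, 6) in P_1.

(14, -1, -18)

λ = (n·Q − d)/|n|² = (41 − (-37))/26 = 3.
Reflection = Q − 2λn = (-4, 5, 6) − 6·(-3, 1, 4) = (14, -1, -18).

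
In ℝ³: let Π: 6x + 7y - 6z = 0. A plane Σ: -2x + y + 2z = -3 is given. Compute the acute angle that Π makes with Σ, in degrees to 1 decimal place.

cos θ = |n₁·n₂| / (|n₁||n₂|) = |-17| / (√121 · √9).
θ = arccos(0.51515) ≈ 59.0°.

59.0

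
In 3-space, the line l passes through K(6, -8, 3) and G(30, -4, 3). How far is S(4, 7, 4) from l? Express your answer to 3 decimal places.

A direction vector for l is G − K = (24, 4, 0).
Taking (6, -8, 3) on l with direction v = (24, 4, 0): w = S − (6, -8, 3) = (-2, 15, 1), and w × v = (-4, 24, -368).
Distance = |w × v| / |v| = √136016 / √592 ≈ 15.158.

15.158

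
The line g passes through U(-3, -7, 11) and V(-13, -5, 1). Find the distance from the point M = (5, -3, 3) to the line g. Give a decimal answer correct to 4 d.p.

11.9869

A direction vector for g is V − U = (-10, 2, -10).
Taking (-3, -7, 11) on g with direction v = (-10, 2, -10): w = M − (-3, -7, 11) = (8, 4, -8), and w × v = (-24, 160, 56).
Distance = |w × v| / |v| = √29312 / √204 ≈ 11.9869.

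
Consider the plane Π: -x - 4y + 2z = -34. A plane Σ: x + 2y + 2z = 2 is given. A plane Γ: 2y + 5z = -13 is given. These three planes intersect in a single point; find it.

(0, 6, -5)

Solving the 3×3 linear system -x - 4y + 2z = -34, x + 2y + 2z = 2, 2y + 5z = -13 (e.g. by elimination or Cramer's rule, determinant = 18) gives (0, 6, -5).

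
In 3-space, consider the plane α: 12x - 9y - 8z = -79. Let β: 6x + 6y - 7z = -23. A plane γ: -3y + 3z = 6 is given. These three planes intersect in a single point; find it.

Solving the 3×3 linear system 12x - 9y - 8z = -79, 6x + 6y - 7z = -23, -3y + 3z = 6 (e.g. by elimination or Cramer's rule, determinant = 270) gives (-1, 3, 5).

(-1, 3, 5)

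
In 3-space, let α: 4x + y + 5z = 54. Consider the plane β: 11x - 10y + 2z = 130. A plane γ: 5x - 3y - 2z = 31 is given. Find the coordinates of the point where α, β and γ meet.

(6, -5, 7)

Solving the 3×3 linear system 4x + y + 5z = 54, 11x - 10y + 2z = 130, 5x - 3y - 2z = 31 (e.g. by elimination or Cramer's rule, determinant = 221) gives (6, -5, 7).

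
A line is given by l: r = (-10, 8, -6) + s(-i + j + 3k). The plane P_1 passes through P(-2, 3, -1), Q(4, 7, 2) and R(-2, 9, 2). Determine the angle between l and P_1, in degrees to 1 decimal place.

PQ = (6, 4, 3), PR = (0, 6, 3); a normal to P_1 is PQ × PR = (-6, -18, 36).
Using P: P_1 has equation -6x - 18y + 36z = -78.
sin θ = |n·v| / (|n||v|) = |96| / (√1656 · √11) = 0.71129.
θ ≈ 45.3°.

45.3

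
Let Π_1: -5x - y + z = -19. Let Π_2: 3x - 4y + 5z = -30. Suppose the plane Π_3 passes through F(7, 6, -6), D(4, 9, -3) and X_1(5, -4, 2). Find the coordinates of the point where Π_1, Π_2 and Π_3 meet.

FD = (-3, 3, 3), FX_1 = (-2, -10, 8); a normal to Π_3 is FD × FX_1 = (54, 18, 36).
Using F: Π_3 has equation 54x + 18y + 36z = 270.
Solving the 3×3 linear system -5x - y + z = -19, 3x - 4y + 5z = -30, 54x + 18y + 36z = 270 (e.g. by elimination or Cramer's rule, determinant = 1278) gives (2, 9, 0).

(2, 9, 0)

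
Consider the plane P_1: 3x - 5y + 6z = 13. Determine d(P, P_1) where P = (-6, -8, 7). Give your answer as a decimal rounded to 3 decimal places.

n·P − d = (3)·(-6) + (-5)·(-8) + (6)·(7) − 13 = 51; |n| = √70.
Distance = |51| / √70 = 51/√70 ≈ 6.096.

6.096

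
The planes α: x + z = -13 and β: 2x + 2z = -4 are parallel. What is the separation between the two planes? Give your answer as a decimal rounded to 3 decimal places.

Rescale β by 1/2: x + z = -2. Then distance = |-13 − (-2)| / √2 ≈ 7.778.

7.778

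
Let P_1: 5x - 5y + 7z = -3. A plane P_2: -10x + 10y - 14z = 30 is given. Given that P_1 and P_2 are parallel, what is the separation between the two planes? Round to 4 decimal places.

1.2060

Rescale P_2 by 1/(-2): 5x - 5y + 7z = -15. Then distance = |-3 − (-15)| / √99 ≈ 1.2060.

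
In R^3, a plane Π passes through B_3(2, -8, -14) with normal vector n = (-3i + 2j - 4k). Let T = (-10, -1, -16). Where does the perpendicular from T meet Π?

(-4, -5, -8)

Π: n·r = n·B_3 gives -3x + 2y - 4z = 34.
Foot = T − λn with λ = (n·T − d)/|n|² = (92 − 34)/29 = 2.
Foot = (-10, -1, -16) − 2·(-3, 2, -4) = (-4, -5, -8).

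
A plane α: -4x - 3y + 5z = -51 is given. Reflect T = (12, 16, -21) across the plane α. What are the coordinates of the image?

(-12, -2, 9)

λ = (n·T − d)/|n|² = (-201 − (-51))/50 = -3.
Reflection = T − 2λn = (12, 16, -21) − (-6)·(-4, -3, 5) = (-12, -2, 9).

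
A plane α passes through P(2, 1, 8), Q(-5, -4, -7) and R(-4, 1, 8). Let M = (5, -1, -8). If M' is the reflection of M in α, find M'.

(5, -7, -6)

PQ = (-7, -5, -15), PR = (-6, 0, 0); a normal to α is PQ × PR = (0, 90, -30).
Using P: α has equation 90y - 30z = -150.
λ = (n·M − d)/|n|² = (150 − (-150))/9000 = 1/30.
Reflection = M − 2λn = (5, -1, -8) − (1/15)·(0, 90, -30) = (5, -7, -6).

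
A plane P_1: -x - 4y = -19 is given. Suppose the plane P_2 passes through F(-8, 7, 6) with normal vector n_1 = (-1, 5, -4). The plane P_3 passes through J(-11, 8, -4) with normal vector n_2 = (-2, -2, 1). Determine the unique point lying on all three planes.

(-5, 6, 4)

P_2: n_1·r = n_1·F gives -x + 5y - 4z = 19.
P_3: n_2·r = n_2·J gives -2x - 2y + z = 2.
Solving the 3×3 linear system -x - 4y = -19, -x + 5y - 4z = 19, -2x - 2y + z = 2 (e.g. by elimination or Cramer's rule, determinant = -33) gives (-5, 6, 4).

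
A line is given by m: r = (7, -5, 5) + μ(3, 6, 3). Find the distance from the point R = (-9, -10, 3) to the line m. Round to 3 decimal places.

12.423

Taking (7, -5, 5) on m with direction v = (3, 6, 3): w = R − (7, -5, 5) = (-16, -5, -2), and w × v = (-3, 42, -81).
Distance = |w × v| / |v| = √8334 / √54 ≈ 12.423.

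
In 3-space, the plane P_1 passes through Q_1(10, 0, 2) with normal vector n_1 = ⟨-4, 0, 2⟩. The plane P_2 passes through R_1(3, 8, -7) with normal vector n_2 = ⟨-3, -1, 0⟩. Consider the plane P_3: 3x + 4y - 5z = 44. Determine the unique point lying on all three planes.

P_1: n_1·r = n_1·Q_1 gives -4x + 2z = -36.
P_2: n_2·r = n_2·R_1 gives -3x - y = -17.
Solving the 3×3 linear system -4x + 2z = -36, -3x - y = -17, 3x + 4y - 5z = 44 (e.g. by elimination or Cramer's rule, determinant = -38) gives (6, -1, -6).

(6, -1, -6)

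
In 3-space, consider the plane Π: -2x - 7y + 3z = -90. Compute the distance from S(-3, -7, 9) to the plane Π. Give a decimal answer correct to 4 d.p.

21.8440

n·S − d = (-2)·(-3) + (-7)·(-7) + (3)·(9) − (-90) = 172; |n| = √62.
Distance = |172| / √62 = 172/√62 ≈ 21.8440.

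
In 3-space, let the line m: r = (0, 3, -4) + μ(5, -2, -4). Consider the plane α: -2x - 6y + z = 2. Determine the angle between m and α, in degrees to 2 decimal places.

sin θ = |n·v| / (|n||v|) = |-2| / (√41 · √45) = 0.04656.
θ ≈ 2.67°.

2.67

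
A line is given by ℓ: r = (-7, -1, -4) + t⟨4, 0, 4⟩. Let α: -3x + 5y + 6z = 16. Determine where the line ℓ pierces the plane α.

Substitute r = (-7, -1, -4) + t(4, 0, 4) into the plane: -8 + 12t = 16, so t = 2.
Intersection: (-7, -1, -4) + 2·(4, 0, 4) = (1, -1, 4).

(1, -1, 4)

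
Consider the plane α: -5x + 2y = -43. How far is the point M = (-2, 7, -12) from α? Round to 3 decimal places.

12.442

n·M − d = (-5)·(-2) + (2)·(7) + (0)·(-12) − (-43) = 67; |n| = √29.
Distance = |67| / √29 = 67/√29 ≈ 12.442.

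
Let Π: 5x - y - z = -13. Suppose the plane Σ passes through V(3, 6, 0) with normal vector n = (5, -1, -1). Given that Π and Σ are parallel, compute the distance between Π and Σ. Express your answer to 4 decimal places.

Σ: n·r = n·V gives 5x - y - z = 9.
Same normal n = (5, -1, -1) with |n| = √27; distance = |-13 − 9| / |n| = 22/√27 ≈ 4.2339.

4.2339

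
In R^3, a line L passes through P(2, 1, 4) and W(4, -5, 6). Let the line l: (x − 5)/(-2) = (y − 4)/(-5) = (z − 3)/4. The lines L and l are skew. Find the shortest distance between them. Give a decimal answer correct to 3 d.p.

A direction vector for L is W − P = (2, -6, 2).
l has direction (-2, -5, 4) through (5, 4, 3).
Common perpendicular direction n = (2, -6, 2) × (-2, -5, 4) = (-14, -12, -22).
With w = (5, 4, 3) − (2, 1, 4) = (3, 3, -1), w · n = -56.
Distance = |w · n| / |n| = |-56| / √824 ≈ 1.951.

1.951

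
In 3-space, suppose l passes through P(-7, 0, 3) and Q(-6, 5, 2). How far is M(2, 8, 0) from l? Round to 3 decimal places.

7.338

A direction vector for l is Q − P = (1, 5, -1).
Taking (-7, 0, 3) on l with direction v = (1, 5, -1): w = M − (-7, 0, 3) = (9, 8, -3), and w × v = (7, 6, 37).
Distance = |w × v| / |v| = √1454 / √27 ≈ 7.338.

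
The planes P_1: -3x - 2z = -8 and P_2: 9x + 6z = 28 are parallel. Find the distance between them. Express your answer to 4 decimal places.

Rescale P_2 by 1/(-3): -3x - 2z = -28/3. Then distance = |-8 − (-28/3)| / √13 ≈ 0.3698.

0.3698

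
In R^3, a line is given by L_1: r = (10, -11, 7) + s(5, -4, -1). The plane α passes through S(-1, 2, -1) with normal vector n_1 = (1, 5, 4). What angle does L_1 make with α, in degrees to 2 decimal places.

26.90

α: n_1·r = n_1·S gives x + 5y + 4z = 5.
sin θ = |n·v| / (|n||v|) = |-19| / (√42 · √42) = 0.45238.
θ ≈ 26.90°.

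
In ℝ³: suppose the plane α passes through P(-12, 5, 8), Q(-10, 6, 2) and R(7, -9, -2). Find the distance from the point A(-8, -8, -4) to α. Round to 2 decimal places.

PQ = (2, 1, -6), PR = (19, -14, -10); a normal to α is PQ × PR = (-94, -94, -47).
Using P: α has equation -94x - 94y - 47z = 282.
n·A − d = (-94)·(-8) + (-94)·(-8) + (-47)·(-4) − 282 = 1410; |n| = √19881.
Distance = |1410| / √19881 = 1410/√19881 ≈ 10.00.

10.00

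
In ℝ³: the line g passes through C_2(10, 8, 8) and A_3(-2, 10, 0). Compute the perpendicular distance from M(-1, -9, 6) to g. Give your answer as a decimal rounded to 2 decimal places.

18.78

A direction vector for g is A_3 − C_2 = (-12, 2, -8).
Taking (10, 8, 8) on g with direction v = (-12, 2, -8): w = M − (10, 8, 8) = (-11, -17, -2), and w × v = (140, -64, -226).
Distance = |w × v| / |v| = √74772 / √212 ≈ 18.78.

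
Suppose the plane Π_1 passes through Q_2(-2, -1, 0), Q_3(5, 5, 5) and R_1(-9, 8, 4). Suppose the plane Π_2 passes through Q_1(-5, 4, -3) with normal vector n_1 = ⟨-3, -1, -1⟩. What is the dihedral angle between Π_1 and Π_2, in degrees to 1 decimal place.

Q_2Q_3 = (7, 6, 5), Q_2R_1 = (-7, 9, 4); a normal to Π_1 is Q_2Q_3 × Q_2R_1 = (-21, -63, 105).
Using Q_2: Π_1 has equation -21x - 63y + 105z = 105.
Π_2: n_1·r = n_1·Q_1 gives -3x - y - z = 14.
cos θ = |n₁·n₂| / (|n₁||n₂|) = |21| / (√15435 · √11).
θ = arccos(0.05096) ≈ 87.1°.

87.1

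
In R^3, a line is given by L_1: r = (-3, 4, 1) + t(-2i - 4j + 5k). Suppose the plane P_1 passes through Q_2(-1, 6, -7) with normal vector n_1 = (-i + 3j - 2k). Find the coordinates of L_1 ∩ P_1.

(-1, 8, -4)

P_1: n_1·r = n_1·Q_2 gives -x + 3y - 2z = 33.
Substitute r = (-3, 4, 1) + t(-2, -4, 5) into the plane: 13 + (-20)t = 33, so t = -1.
Intersection: (-3, 4, 1) + (-1)·(-2, -4, 5) = (-1, 8, -4).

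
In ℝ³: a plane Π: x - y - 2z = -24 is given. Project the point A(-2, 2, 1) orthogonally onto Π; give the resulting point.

(-5, 5, 7)

Foot = A − λn with λ = (n·A − d)/|n|² = (-6 − (-24))/6 = 3.
Foot = (-2, 2, 1) − 3·(1, -1, -2) = (-5, 5, 7).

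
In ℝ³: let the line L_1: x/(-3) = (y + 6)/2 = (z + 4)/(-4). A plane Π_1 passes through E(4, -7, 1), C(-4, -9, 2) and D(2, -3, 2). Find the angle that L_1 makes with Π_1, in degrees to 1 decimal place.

60.9

L_1 has direction (-3, 2, -4) through (0, -6, -4).
EC = (-8, -2, 1), ED = (-2, 4, 1); a normal to Π_1 is EC × ED = (-6, 6, -36).
Using E: Π_1 has equation -6x + 6y - 36z = -102.
sin θ = |n·v| / (|n||v|) = |174| / (√1368 · √29) = 0.87359.
θ ≈ 60.9°.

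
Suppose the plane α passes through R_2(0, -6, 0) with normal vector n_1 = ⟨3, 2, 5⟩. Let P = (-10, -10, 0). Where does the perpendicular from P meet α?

α: n_1·r = n_1·R_2 gives 3x + 2y + 5z = -12.
Foot = P − λn with λ = (n·P − d)/|n|² = (-50 − (-12))/38 = -1.
Foot = (-10, -10, 0) − (-1)·(3, 2, 5) = (-7, -8, 5).

(-7, -8, 5)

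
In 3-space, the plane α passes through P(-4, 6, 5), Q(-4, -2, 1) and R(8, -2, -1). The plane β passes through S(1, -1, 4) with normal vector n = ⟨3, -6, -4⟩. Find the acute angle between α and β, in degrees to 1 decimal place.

86.8

PQ = (0, -8, -4), PR = (12, -8, -6); a normal to α is PQ × PR = (16, -48, 96).
Using P: α has equation 16x - 48y + 96z = 128.
β: n·r = n·S gives 3x - 6y - 4z = -7.
cos θ = |n₁·n₂| / (|n₁||n₂|) = |-48| / (√11776 · √61).
θ = arccos(0.05663) ≈ 86.8°.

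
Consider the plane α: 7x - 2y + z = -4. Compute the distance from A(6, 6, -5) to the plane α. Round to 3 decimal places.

3.946

n·A − d = (7)·(6) + (-2)·(6) + (1)·(-5) − (-4) = 29; |n| = √54.
Distance = |29| / √54 = 29/√54 ≈ 3.946.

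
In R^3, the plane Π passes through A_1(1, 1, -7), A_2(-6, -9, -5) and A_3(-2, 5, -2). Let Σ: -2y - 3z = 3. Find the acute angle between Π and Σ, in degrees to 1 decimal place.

68.3

A_1A_2 = (-7, -10, 2), A_1A_3 = (-3, 4, 5); a normal to Π is A_1A_2 × A_1A_3 = (-58, 29, -58).
Using A_1: Π has equation -58x + 29y - 58z = 377.
cos θ = |n₁·n₂| / (|n₁||n₂|) = |116| / (√7569 · √13).
θ = arccos(0.36980) ≈ 68.3°.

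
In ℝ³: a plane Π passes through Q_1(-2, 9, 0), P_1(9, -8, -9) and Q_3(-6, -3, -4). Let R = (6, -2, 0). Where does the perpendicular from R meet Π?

(5, 0, -5)

Q_1P_1 = (11, -17, -9), Q_1Q_3 = (-4, -12, -4); a normal to Π is Q_1P_1 × Q_1Q_3 = (-40, 80, -200).
Using Q_1: Π has equation -40x + 80y - 200z = 800.
Foot = R − λn with λ = (n·R − d)/|n|² = (-400 − 800)/48000 = -1/40.
Foot = (6, -2, 0) − (-1/40)·(-40, 80, -200) = (5, 0, -5).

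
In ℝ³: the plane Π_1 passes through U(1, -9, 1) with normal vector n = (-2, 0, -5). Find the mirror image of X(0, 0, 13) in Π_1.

(-8, 0, -7)

Π_1: n·r = n·U gives -2x - 5z = -7.
λ = (n·X − d)/|n|² = (-65 − (-7))/29 = -2.
Reflection = X − 2λn = (0, 0, 13) − (-4)·(-2, 0, -5) = (-8, 0, -7).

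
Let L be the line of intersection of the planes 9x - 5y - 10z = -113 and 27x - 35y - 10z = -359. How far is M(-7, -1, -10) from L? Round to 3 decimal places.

11.233

Direction of L: (9, -5, -10) × (27, -35, -10) = (-300, -180, -180).
A point on L: solving the two plane equations with x = -7 gives (-7, 4, 3).
Taking (-7, 4, 3) on L with direction v = (-300, -180, -180): w = M − (-7, 4, 3) = (0, -5, -13), and w × v = (-1440, 3900, -1500).
Distance = |w × v| / |v| = √19533600 / √154800 ≈ 11.233.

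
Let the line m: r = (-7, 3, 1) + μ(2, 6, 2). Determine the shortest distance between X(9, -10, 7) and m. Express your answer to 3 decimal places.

Taking (-7, 3, 1) on m with direction v = (2, 6, 2): w = X − (-7, 3, 1) = (16, -13, 6), and w × v = (-62, -20, 122).
Distance = |w × v| / |v| = √19128 / √44 ≈ 20.850.

20.850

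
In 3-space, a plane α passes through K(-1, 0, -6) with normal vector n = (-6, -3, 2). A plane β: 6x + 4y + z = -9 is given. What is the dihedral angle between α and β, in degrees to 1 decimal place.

25.5

α: n·r = n·K gives -6x - 3y + 2z = -6.
cos θ = |n₁·n₂| / (|n₁||n₂|) = |-46| / (√49 · √53).
θ = arccos(0.90266) ≈ 25.5°.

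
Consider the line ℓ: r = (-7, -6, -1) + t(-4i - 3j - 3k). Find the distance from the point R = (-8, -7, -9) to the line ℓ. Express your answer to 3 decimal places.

Taking (-7, -6, -1) on ℓ with direction v = (-4, -3, -3): w = R − (-7, -6, -1) = (-1, -1, -8), and w × v = (-21, 29, -1).
Distance = |w × v| / |v| = √1283 / √34 ≈ 6.143.

6.143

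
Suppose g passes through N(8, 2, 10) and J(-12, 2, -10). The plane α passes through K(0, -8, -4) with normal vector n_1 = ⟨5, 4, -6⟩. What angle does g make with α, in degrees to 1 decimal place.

A direction vector for g is J − N = (-20, 0, -20).
α: n_1·r = n_1·K gives 5x + 4y - 6z = -8.
sin θ = |n·v| / (|n||v|) = |20| / (√77 · √800) = 0.08058.
θ ≈ 4.6°.

4.6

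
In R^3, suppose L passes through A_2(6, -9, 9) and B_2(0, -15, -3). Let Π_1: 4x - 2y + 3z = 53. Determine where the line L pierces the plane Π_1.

A direction vector for L is B_2 − A_2 = (-6, -6, -12).
Substitute r = (6, -9, 9) + t(-6, -6, -12) into the plane: 69 + (-48)t = 53, so t = 1/3.
Intersection: (6, -9, 9) + (1/3)·(-6, -6, -12) = (4, -11, 5).

(4, -11, 5)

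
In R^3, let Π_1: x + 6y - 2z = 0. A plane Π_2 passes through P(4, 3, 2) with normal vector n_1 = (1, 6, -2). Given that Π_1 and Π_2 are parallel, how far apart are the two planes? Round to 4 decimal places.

2.8111

Π_2: n_1·r = n_1·P gives x + 6y - 2z = 18.
Same normal n = (1, 6, -2) with |n| = √41; distance = |0 − 18| / |n| = 18/√41 ≈ 2.8111.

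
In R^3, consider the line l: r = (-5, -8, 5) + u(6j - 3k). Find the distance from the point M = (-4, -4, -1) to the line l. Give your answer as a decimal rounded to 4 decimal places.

Taking (-5, -8, 5) on l with direction v = (0, 6, -3): w = M − (-5, -8, 5) = (1, 4, -6), and w × v = (24, 3, 6).
Distance = |w × v| / |v| = √621 / √45 ≈ 3.7148.

3.7148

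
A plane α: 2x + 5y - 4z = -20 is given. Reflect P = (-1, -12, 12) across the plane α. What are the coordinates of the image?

λ = (n·P − d)/|n|² = (-110 − (-20))/45 = -2.
Reflection = P − 2λn = (-1, -12, 12) − (-4)·(2, 5, -4) = (7, 8, -4).

(7, 8, -4)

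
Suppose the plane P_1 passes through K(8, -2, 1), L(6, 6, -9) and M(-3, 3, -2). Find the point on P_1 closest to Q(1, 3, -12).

(2, 7, -9)

KL = (-2, 8, -10), KM = (-11, 5, -3); a normal to P_1 is KL × KM = (26, 104, 78).
Using K: P_1 has equation 26x + 104y + 78z = 78.
Foot = Q − λn with λ = (n·Q − d)/|n|² = (-598 − 78)/17576 = -1/26.
Foot = (1, 3, -12) − (-1/26)·(26, 104, 78) = (2, 7, -9).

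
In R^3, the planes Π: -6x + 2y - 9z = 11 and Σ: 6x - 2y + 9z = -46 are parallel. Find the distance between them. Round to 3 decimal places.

Rescale Σ by 1/(-1): -6x + 2y - 9z = 46. Then distance = |11 − 46| / √121 ≈ 3.182.

3.182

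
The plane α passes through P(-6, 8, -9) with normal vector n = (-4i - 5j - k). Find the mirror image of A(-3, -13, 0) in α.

(13, 7, 4)

α: n·r = n·P gives -4x - 5y - z = -7.
λ = (n·A − d)/|n|² = (77 − (-7))/42 = 2.
Reflection = A − 2λn = (-3, -13, 0) − 4·(-4, -5, -1) = (13, 7, 4).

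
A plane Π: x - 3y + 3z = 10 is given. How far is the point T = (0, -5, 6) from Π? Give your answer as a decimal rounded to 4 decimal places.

5.2766

n·T − d = (1)·(0) + (-3)·(-5) + (3)·(6) − 10 = 23; |n| = √19.
Distance = |23| / √19 = 23/√19 ≈ 5.2766.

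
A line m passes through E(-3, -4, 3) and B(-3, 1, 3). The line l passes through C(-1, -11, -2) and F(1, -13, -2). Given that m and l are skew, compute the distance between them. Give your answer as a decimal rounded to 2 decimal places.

5.00

A direction vector for m is B − E = (0, 5, 0).
A direction vector for l is F − C = (2, -2, 0).
Common perpendicular direction n = (0, 5, 0) × (2, -2, 0) = (0, 0, -10).
With w = (-1, -11, -2) − (-3, -4, 3) = (2, -7, -5), w · n = 50.
Distance = |w · n| / |n| = |50| / √100 ≈ 5.00.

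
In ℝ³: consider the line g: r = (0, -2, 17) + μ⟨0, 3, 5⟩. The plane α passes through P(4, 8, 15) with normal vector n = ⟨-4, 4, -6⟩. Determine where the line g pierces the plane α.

α: n·r = n·P gives -4x + 4y - 6z = -74.
Substitute r = (0, -2, 17) + t(0, 3, 5) into the plane: -110 + (-18)t = -74, so t = -2.
Intersection: (0, -2, 17) + (-2)·(0, 3, 5) = (0, -8, 7).

(0, -8, 7)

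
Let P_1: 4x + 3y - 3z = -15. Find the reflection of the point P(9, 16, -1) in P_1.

λ = (n·P − d)/|n|² = (87 − (-15))/34 = 3.
Reflection = P − 2λn = (9, 16, -1) − 6·(4, 3, -3) = (-15, -2, 17).

(-15, -2, 17)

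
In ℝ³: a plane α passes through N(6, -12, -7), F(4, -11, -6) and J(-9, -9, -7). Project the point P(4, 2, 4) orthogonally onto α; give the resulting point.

NF = (-2, 1, 1), NJ = (-15, 3, 0); a normal to α is NF × NJ = (-3, -15, 9).
Using N: α has equation -3x - 15y + 9z = 99.
Foot = P − λn with λ = (n·P − d)/|n|² = (-6 − 99)/315 = -1/3.
Foot = (4, 2, 4) − (-1/3)·(-3, -15, 9) = (3, -3, 7).

(3, -3, 7)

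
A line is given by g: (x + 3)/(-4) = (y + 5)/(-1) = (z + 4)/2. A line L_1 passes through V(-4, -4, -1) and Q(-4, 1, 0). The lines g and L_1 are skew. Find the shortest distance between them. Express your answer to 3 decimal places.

1.942

g has direction (-4, -1, 2) through (-3, -5, -4).
A direction vector for L_1 is Q − V = (0, 5, 1).
Common perpendicular direction n = (-4, -1, 2) × (0, 5, 1) = (-11, 4, -20).
With w = (-4, -4, -1) − (-3, -5, -4) = (-1, 1, 3), w · n = -45.
Distance = |w · n| / |n| = |-45| / √537 ≈ 1.942.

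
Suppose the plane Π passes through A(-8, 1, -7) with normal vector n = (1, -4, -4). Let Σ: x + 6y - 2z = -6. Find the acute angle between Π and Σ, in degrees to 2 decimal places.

65.93

Π: n·r = n·A gives x - 4y - 4z = 16.
cos θ = |n₁·n₂| / (|n₁||n₂|) = |-15| / (√33 · √41).
θ = arccos(0.40780) ≈ 65.93°.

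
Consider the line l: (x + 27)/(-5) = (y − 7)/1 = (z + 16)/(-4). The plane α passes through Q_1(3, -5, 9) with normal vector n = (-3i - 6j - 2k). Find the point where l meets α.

(-7, 3, 0)

l has direction (-5, 1, -4) through (-27, 7, -16).
α: n·r = n·Q_1 gives -3x - 6y - 2z = 3.
Substitute r = (-27, 7, -16) + t(-5, 1, -4) into the plane: 71 + 17t = 3, so t = -4.
Intersection: (-27, 7, -16) + (-4)·(-5, 1, -4) = (-7, 3, 0).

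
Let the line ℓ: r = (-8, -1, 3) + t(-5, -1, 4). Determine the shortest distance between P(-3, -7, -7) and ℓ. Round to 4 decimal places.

8.8385

Taking (-8, -1, 3) on ℓ with direction v = (-5, -1, 4): w = P − (-8, -1, 3) = (5, -6, -10), and w × v = (-34, 30, -35).
Distance = |w × v| / |v| = √3281 / √42 ≈ 8.8385.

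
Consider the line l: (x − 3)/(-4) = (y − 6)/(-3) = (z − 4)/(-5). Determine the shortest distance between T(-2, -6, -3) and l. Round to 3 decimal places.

l has direction (-4, -3, -5) through (3, 6, 4).
Taking (3, 6, 4) on l with direction v = (-4, -3, -5): w = T − (3, 6, 4) = (-5, -12, -7), and w × v = (39, 3, -33).
Distance = |w × v| / |v| = √2619 / √50 ≈ 7.237.

7.237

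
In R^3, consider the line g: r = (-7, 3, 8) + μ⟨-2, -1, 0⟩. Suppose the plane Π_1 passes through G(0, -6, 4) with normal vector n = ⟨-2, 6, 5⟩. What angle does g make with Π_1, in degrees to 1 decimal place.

Π_1: n·r = n·G gives -2x + 6y + 5z = -16.
sin θ = |n·v| / (|n||v|) = |-2| / (√65 · √5) = 0.11094.
θ ≈ 6.4°.

6.4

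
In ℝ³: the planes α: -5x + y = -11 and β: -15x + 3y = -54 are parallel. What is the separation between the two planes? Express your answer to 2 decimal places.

1.37

Rescale β by 1/3: -5x + y = -18. Then distance = |-11 − (-18)| / √26 ≈ 1.37.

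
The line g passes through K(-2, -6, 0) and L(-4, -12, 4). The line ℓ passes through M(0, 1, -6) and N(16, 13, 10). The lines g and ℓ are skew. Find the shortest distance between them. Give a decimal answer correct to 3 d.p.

A direction vector for g is L − K = (-2, -6, 4).
A direction vector for ℓ is N − M = (16, 12, 16).
Common perpendicular direction n = (-2, -6, 4) × (16, 12, 16) = (-144, 96, 72).
With w = (0, 1, -6) − (-2, -6, 0) = (2, 7, -6), w · n = -48.
Distance = |w · n| / |n| = |-48| / √35136 ≈ 0.256.

0.256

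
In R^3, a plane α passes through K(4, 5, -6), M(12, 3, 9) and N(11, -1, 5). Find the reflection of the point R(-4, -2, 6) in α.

(20, 4, -6)

KM = (8, -2, 15), KN = (7, -6, 11); a normal to α is KM × KN = (68, 17, -34).
Using K: α has equation 68x + 17y - 34z = 561.
λ = (n·R − d)/|n|² = (-510 − 561)/6069 = -3/17.
Reflection = R − 2λn = (-4, -2, 6) − (-6/17)·(68, 17, -34) = (20, 4, -6).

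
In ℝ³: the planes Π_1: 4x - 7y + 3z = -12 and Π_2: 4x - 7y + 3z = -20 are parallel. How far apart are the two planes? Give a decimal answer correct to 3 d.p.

0.930

Same normal n = (4, -7, 3) with |n| = √74; distance = |-12 − (-20)| / |n| = 8/√74 ≈ 0.930.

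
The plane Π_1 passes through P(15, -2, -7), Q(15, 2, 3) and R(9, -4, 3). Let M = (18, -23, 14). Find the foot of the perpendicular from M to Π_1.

PQ = (0, 4, 10), PR = (-6, -2, 10); a normal to Π_1 is PQ × PR = (60, -60, 24).
Using P: Π_1 has equation 60x - 60y + 24z = 852.
Foot = M − λn with λ = (n·M − d)/|n|² = (2796 − 852)/7776 = 1/4.
Foot = (18, -23, 14) − (1/4)·(60, -60, 24) = (3, -8, 8).

(3, -8, 8)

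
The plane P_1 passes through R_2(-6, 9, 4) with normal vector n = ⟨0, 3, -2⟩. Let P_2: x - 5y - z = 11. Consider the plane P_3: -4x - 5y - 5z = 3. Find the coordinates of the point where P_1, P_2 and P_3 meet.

P_1: n·r = n·R_2 gives 3y - 2z = 19.
Solving the 3×3 linear system 3y - 2z = 19, x - 5y - z = 11, -4x - 5y - 5z = 3 (e.g. by elimination or Cramer's rule, determinant = 77) gives (8, 1, -8).

(8, 1, -8)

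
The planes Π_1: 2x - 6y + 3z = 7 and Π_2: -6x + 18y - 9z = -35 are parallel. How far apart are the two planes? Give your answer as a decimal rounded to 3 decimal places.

Rescale Π_2 by 1/(-3): 2x - 6y + 3z = 35/3. Then distance = |7 − (35/3)| / √49 ≈ 0.667.

0.667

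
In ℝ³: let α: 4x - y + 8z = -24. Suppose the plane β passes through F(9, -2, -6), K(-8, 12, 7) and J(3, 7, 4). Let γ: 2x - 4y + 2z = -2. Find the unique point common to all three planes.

FK = (-17, 14, 13), FJ = (-6, 9, 10); a normal to β is FK × FJ = (23, 92, -69).
Using F: β has equation 23x + 92y - 69z = 437.
Solving the 3×3 linear system 4x - y + 8z = -24, 23x + 92y - 69z = 437, 2x - 4y + 2z = -2 (e.g. by elimination or Cramer's rule, determinant = -2392) gives (4, 0, -5).

(4, 0, -5)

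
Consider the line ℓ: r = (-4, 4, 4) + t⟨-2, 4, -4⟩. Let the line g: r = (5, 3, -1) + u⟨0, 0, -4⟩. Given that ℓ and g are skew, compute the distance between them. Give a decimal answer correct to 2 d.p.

7.60

Common perpendicular direction n = (-2, 4, -4) × (0, 0, -4) = (-16, -8, 0).
With w = (5, 3, -1) − (-4, 4, 4) = (9, -1, -5), w · n = -136.
Distance = |w · n| / |n| = |-136| / √320 ≈ 7.60.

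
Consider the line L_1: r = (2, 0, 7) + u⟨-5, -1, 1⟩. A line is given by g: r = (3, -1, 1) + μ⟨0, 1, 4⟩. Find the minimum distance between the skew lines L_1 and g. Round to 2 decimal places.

Common perpendicular direction n = (-5, -1, 1) × (0, 1, 4) = (-5, 20, -5).
With w = (3, -1, 1) − (2, 0, 7) = (1, -1, -6), w · n = 5.
Distance = |w · n| / |n| = |5| / √450 ≈ 0.24.

0.24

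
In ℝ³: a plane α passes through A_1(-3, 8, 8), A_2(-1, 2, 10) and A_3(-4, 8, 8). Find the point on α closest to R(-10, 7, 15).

A_1A_2 = (2, -6, 2), A_1A_3 = (-1, 0, 0); a normal to α is A_1A_2 × A_1A_3 = (0, -2, -6).
Using A_1: α has equation -2y - 6z = -64.
Foot = R − λn with λ = (n·R − d)/|n|² = (-104 − (-64))/40 = -1.
Foot = (-10, 7, 15) − (-1)·(0, -2, -6) = (-10, 5, 9).

(-10, 5, 9)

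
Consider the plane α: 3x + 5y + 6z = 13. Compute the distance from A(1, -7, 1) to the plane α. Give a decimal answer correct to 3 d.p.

n·A − d = (3)·(1) + (5)·(-7) + (6)·(1) − 13 = -39; |n| = √70.
Distance = |-39| / √70 = 39/√70 ≈ 4.661.

4.661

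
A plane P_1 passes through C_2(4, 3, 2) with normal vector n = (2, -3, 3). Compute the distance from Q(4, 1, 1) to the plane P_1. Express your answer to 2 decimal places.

P_1: n·r = n·C_2 gives 2x - 3y + 3z = 5.
n·Q − d = (2)·(4) + (-3)·(1) + (3)·(1) − 5 = 3; |n| = √22.
Distance = |3| / √22 = 3/√22 ≈ 0.64.

0.64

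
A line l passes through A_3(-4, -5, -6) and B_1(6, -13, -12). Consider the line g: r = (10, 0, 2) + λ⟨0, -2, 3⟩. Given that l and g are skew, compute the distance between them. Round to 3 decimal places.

15.976

A direction vector for l is B_1 − A_3 = (10, -8, -6).
Common perpendicular direction n = (10, -8, -6) × (0, -2, 3) = (-36, -30, -20).
With w = (10, 0, 2) − (-4, -5, -6) = (14, 5, 8), w · n = -814.
Distance = |w · n| / |n| = |-814| / √2596 ≈ 15.976.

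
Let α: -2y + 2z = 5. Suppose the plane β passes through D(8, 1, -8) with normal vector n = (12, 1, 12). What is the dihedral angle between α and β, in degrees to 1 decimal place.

62.8

β: n·r = n·D gives 12x + y + 12z = 1.
cos θ = |n₁·n₂| / (|n₁||n₂|) = |22| / (√8 · √289).
θ = arccos(0.45754) ≈ 62.8°.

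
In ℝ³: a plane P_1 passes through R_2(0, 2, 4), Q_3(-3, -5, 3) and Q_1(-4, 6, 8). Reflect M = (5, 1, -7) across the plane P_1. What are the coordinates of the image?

R_2Q_3 = (-3, -7, -1), R_2Q_1 = (-4, 4, 4); a normal to P_1 is R_2Q_3 × R_2Q_1 = (-24, 16, -40).
Using R_2: P_1 has equation -24x + 16y - 40z = -128.
λ = (n·M − d)/|n|² = (176 − (-128))/2432 = 1/8.
Reflection = M − 2λn = (5, 1, -7) − (1/4)·(-24, 16, -40) = (11, -3, 3).

(11, -3, 3)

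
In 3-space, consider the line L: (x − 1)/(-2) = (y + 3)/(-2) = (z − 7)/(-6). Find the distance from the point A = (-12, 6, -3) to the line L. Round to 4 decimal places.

15.6496

L has direction (-2, -2, -6) through (1, -3, 7).
Taking (1, -3, 7) on L with direction v = (-2, -2, -6): w = A − (1, -3, 7) = (-13, 9, -10), and w × v = (-74, -58, 44).
Distance = |w × v| / |v| = √10776 / √44 ≈ 15.6496.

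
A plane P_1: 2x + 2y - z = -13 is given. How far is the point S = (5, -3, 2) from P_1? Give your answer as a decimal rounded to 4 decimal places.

n·S − d = (2)·(5) + (2)·(-3) + (-1)·(2) − (-13) = 15; |n| = √9.
Distance = |15| / √9 = 15/√9 ≈ 5.0000.

5.0000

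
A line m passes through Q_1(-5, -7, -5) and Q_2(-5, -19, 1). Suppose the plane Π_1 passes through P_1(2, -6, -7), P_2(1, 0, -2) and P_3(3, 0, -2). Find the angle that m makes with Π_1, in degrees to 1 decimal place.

66.4

A direction vector for m is Q_2 − Q_1 = (0, -12, 6).
P_1P_2 = (-1, 6, 5), P_1P_3 = (1, 6, 5); a normal to Π_1 is P_1P_2 × P_1P_3 = (0, 10, -12).
Using P_1: Π_1 has equation 10y - 12z = 24.
sin θ = |n·v| / (|n||v|) = |-192| / (√244 · √180) = 0.91616.
θ ≈ 66.4°.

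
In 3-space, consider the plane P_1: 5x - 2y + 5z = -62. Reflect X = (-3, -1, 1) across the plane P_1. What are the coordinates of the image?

(-13, 3, -9)

λ = (n·X − d)/|n|² = (-8 − (-62))/54 = 1.
Reflection = X − 2λn = (-3, -1, 1) − 2·(5, -2, 5) = (-13, 3, -9).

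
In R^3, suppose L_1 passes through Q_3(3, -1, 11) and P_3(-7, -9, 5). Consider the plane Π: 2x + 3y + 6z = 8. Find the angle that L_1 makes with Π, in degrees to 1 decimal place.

A direction vector for L_1 is P_3 − Q_3 = (-10, -8, -6).
sin θ = |n·v| / (|n||v|) = |-80| / (√49 · √200) = 0.80812.
θ ≈ 53.9°.

53.9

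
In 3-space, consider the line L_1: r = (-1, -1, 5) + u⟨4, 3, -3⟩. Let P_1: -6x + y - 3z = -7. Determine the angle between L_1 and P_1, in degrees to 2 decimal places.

sin θ = |n·v| / (|n||v|) = |-12| / (√46 · √34) = 0.30343.
θ ≈ 17.66°.

17.66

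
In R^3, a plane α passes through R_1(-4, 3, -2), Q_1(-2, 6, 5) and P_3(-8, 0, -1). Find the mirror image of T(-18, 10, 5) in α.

R_1Q_1 = (2, 3, 7), R_1P_3 = (-4, -3, 1); a normal to α is R_1Q_1 × R_1P_3 = (24, -30, 6).
Using R_1: α has equation 24x - 30y + 6z = -198.
λ = (n·T − d)/|n|² = (-702 − (-198))/1512 = -1/3.
Reflection = T − 2λn = (-18, 10, 5) − (-2/3)·(24, -30, 6) = (-2, -10, 9).

(-2, -10, 9)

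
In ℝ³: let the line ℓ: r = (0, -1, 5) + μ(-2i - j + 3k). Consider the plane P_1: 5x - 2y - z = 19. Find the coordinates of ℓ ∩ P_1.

Substitute r = (0, -1, 5) + t(-2, -1, 3) into the plane: -3 + (-11)t = 19, so t = -2.
Intersection: (0, -1, 5) + (-2)·(-2, -1, 3) = (4, 1, -1).

(4, 1, -1)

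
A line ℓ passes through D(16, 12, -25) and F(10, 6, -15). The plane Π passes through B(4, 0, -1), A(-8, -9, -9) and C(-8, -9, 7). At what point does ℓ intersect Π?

(4, 0, -5)

A direction vector for ℓ is F − D = (-6, -6, 10).
BA = (-12, -9, -8), BC = (-12, -9, 8); a normal to Π is BA × BC = (-144, 192, 0).
Using B: Π has equation -144x + 192y = -576.
Substitute r = (16, 12, -25) + t(-6, -6, 10) into the plane: 0 + (-288)t = -576, so t = 2.
Intersection: (16, 12, -25) + 2·(-6, -6, 10) = (4, 0, -5).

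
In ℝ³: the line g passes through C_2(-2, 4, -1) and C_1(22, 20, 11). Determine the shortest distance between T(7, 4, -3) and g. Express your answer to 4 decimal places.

6.8724

A direction vector for g is C_1 − C_2 = (24, 16, 12).
Taking (-2, 4, -1) on g with direction v = (24, 16, 12): w = T − (-2, 4, -1) = (9, 0, -2), and w × v = (32, -156, 144).
Distance = |w × v| / |v| = √46096 / √976 ≈ 6.8724.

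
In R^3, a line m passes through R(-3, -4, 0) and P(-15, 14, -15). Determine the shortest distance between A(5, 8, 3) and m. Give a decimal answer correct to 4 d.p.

A direction vector for m is P − R = (-12, 18, -15).
Taking (-3, -4, 0) on m with direction v = (-12, 18, -15): w = A − (-3, -4, 0) = (8, 12, 3), and w × v = (-234, 84, 288).
Distance = |w × v| / |v| = √144756 / √693 ≈ 14.4528.

14.4528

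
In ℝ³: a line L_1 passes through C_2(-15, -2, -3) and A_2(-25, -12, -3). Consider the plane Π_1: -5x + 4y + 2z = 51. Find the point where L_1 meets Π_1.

A direction vector for L_1 is A_2 − C_2 = (-10, -10, 0).
Substitute r = (-15, -2, -3) + t(-10, -10, 0) into the plane: 61 + 10t = 51, so t = -1.
Intersection: (-15, -2, -3) + (-1)·(-10, -10, 0) = (-5, 8, -3).

(-5, 8, -3)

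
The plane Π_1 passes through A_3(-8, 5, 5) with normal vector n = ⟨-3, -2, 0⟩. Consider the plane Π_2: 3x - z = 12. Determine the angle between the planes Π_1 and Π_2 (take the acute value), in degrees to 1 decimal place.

37.9

Π_1: n·r = n·A_3 gives -3x - 2y = 14.
cos θ = |n₁·n₂| / (|n₁||n₂|) = |-9| / (√13 · √10).
θ = arccos(0.78935) ≈ 37.9°.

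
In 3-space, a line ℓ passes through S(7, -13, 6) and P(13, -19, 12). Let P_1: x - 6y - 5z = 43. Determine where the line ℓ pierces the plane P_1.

A direction vector for ℓ is P − S = (6, -6, 6).
Substitute r = (7, -13, 6) + t(6, -6, 6) into the plane: 55 + 12t = 43, so t = -1.
Intersection: (7, -13, 6) + (-1)·(6, -6, 6) = (1, -7, 0).

(1, -7, 0)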